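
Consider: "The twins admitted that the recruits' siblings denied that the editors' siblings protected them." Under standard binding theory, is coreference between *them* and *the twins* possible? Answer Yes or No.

Yes

*the twins* is an R-expression; Principle C requires it to be free (not bound by any c-commanding expression).
— them: object of the clause headed by 'protected'; the pronoun does not c-command the R-expression — coreference allowed.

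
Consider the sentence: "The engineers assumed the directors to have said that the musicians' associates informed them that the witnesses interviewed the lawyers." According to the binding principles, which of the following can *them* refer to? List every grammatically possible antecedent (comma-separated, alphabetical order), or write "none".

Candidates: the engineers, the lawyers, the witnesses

*them* is a pronoun; Principle B requires it to be free in its binding domain — the clause headed by 'informed'.
— the engineers: subject of the matrix clause; c-commands the pronoun but lies outside its binding domain — allowed.
— the lawyers: object of the clause headed by 'interviewed'; is c-commanded by the pronoun; coreference would bind this R-expression — blocked (Principle C).
— the witnesses: subject of the clause headed by 'interviewed'; is c-commanded by the pronoun; coreference would bind this R-expression — blocked (Principle C).

the engineers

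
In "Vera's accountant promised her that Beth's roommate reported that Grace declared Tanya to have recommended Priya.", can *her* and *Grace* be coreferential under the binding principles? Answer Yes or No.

*Grace* is an R-expression; Principle C requires it to be free (not bound by any c-commanding expression).
— her: object of the matrix clause; the pronoun c-commands the R-expression — coreference blocked (Principle C).

No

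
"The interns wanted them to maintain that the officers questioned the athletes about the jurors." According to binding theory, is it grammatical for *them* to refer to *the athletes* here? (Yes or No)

*the athletes* is an R-expression; Principle C requires it to be free (not bound by any c-commanding expression).
— them: subject of the clause headed by 'maintain'; the pronoun c-commands the R-expression — coreference blocked (Principle C).

No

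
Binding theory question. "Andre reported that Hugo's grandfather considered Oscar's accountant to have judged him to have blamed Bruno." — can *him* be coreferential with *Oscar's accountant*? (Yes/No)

*him* is a pronoun; Principle B requires it to be free in its binding domain — the clause headed by 'judged'.
— Oscar's accountant: subject of the clause headed by 'judged'; c-commands the pronoun within its binding domain — blocked (Principle B).

No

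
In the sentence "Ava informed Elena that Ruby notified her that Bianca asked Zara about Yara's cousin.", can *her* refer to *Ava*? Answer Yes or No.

*her* is a pronoun; Principle B requires it to be free in its binding domain — the clause headed by 'notified'.
— Ava: subject of the matrix clause; c-commands the pronoun but lies outside its binding domain — allowed.

Yes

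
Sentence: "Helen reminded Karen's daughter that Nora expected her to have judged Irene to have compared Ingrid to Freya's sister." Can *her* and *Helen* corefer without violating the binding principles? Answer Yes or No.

*Helen* is an R-expression; Principle C requires it to be free (not bound by any c-commanding expression).
— her: subject of the clause headed by 'judged'; the pronoun does not c-command the R-expression — coreference allowed.

Yes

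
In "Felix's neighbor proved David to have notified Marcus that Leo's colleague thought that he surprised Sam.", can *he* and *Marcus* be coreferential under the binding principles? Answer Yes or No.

*Marcus* is an R-expression; Principle C requires it to be free (not bound by any c-commanding expression).
— he: subject of the clause headed by 'surprised'; the pronoun does not c-command the R-expression — coreference allowed.

Yes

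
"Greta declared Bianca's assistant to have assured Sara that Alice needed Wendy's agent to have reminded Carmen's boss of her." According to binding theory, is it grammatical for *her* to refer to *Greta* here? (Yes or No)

Yes

*Greta* is an R-expression; Principle C requires it to be free (not bound by any c-commanding expression).
— her: second object of the clause headed by 'reminded'; the pronoun does not c-command the R-expression — coreference allowed.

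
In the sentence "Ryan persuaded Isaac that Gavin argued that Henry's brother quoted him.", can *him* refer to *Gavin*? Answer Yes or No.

Yes

*him* is a pronoun; Principle B requires it to be free in its binding domain — the clause headed by 'quoted'.
— Gavin: subject of the clause headed by 'argued'; c-commands the pronoun but lies outside its binding domain — allowed.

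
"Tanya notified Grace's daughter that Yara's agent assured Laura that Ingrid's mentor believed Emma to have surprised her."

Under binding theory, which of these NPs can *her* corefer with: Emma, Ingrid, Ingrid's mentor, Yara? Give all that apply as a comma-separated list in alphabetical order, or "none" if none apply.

Ingrid, Ingrid's mentor, Yara

*her* is a pronoun; Principle B requires it to be free in its binding domain — the clause headed by 'surprised'.
— Emma: subject of the clause headed by 'surprised'; c-commands the pronoun within its binding domain — blocked (Principle B).
— Ingrid: possessor inside the subject DP of the clause headed by 'believed'; does not c-command the pronoun — Principle B does not apply; allowed.
— Ingrid's mentor: subject of the clause headed by 'believed'; c-commands the pronoun but lies outside its binding domain — allowed.
— Yara: possessor inside the subject DP of the clause headed by 'assured'; does not c-command the pronoun — Principle B does not apply; allowed.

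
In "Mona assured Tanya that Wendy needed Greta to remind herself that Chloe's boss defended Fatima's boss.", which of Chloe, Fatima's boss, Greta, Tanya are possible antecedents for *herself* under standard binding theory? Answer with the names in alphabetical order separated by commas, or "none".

Greta

*herself* is a reflexive; Principle A requires it to be bound within its binding domain — the clause headed by 'remind'.
— Chloe: possessor inside the subject DP of the clause headed by 'defended'; does not c-command the reflexive — cannot bind it (Principle A).
— Fatima's boss: object of the clause headed by 'defended'; does not c-command the reflexive — cannot bind it (Principle A).
— Greta: subject of the clause headed by 'remind'; c-commands the reflexive within its binding domain — allowed (Principle A).
— Tanya: object of the matrix clause; c-commands the reflexive but lies outside its binding domain — cannot bind it (Principle A).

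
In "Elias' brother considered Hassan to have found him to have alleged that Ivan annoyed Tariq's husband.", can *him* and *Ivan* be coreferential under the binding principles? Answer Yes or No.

*Ivan* is an R-expression; Principle C requires it to be free (not bound by any c-commanding expression).
— him: subject of the clause headed by 'alleged'; the pronoun c-commands the R-expression — coreference blocked (Principle C).

No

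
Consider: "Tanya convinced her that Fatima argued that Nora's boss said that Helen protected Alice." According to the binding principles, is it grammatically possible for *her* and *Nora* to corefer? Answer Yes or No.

*her* is a pronoun; Principle B requires it to be free in its binding domain — the matrix clause.
— Nora: possessor inside the subject DP of the clause headed by 'said'; is c-commanded by the pronoun; coreference would bind this R-expression — blocked (Principle C).

No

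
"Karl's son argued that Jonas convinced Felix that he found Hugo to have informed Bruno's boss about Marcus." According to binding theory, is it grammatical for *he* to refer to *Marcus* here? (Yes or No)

*Marcus* is an R-expression; Principle C requires it to be free (not bound by any c-commanding expression).
— he: subject of the clause headed by 'found'; the pronoun c-commands the R-expression — coreference blocked (Principle C).

No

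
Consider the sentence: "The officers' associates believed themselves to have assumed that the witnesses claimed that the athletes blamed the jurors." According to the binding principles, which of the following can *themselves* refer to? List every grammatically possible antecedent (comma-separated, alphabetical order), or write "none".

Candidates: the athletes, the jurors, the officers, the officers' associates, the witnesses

*themselves* is a reflexive; Principle A requires it to be bound within its binding domain — the matrix clause.
— the athletes: subject of the clause headed by 'blamed'; does not c-command the reflexive — cannot bind it (Principle A).
— the jurors: object of the clause headed by 'blamed'; does not c-command the reflexive — cannot bind it (Principle A).
— the officers: possessor inside the subject DP of the matrix clause; does not c-command the reflexive — cannot bind it (Principle A).
— the officers' associates: subject of the matrix clause; c-commands the reflexive within its binding domain — allowed (Principle A).
— the witnesses: subject of the clause headed by 'claimed'; does not c-command the reflexive — cannot bind it (Principle A).

the officers' associates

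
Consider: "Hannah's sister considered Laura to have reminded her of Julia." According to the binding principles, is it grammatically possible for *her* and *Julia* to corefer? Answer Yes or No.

No

*her* is a pronoun; Principle B requires it to be free in its binding domain — the clause headed by 'reminded'.
— Julia: second object of the clause headed by 'reminded'; is c-commanded by the pronoun; coreference would bind this R-expression — blocked (Principle C).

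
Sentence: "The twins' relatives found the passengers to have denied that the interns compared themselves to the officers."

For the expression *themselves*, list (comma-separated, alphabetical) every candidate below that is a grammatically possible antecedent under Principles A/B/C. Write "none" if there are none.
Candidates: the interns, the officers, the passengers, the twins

the interns

*themselves* is a reflexive; Principle A requires it to be bound within its binding domain — the clause headed by 'compared'.
— the interns: subject of the clause headed by 'compared'; c-commands the reflexive within its binding domain — allowed (Principle A).
— the officers: second object of the clause headed by 'compared'; does not c-command the reflexive — cannot bind it (Principle A).
— the passengers: subject of the clause headed by 'denied'; c-commands the reflexive but lies outside its binding domain — cannot bind it (Principle A).
— the twins: possessor inside the subject DP of the matrix clause; does not c-command the reflexive — cannot bind it (Principle A).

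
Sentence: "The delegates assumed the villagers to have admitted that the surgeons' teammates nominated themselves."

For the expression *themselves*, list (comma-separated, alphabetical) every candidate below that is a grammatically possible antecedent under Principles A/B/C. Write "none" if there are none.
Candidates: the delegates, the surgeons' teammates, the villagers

*themselves* is a reflexive; Principle A requires it to be bound within its binding domain — the clause headed by 'nominated'.
— the delegates: subject of the matrix clause; c-commands the reflexive but lies outside its binding domain — cannot bind it (Principle A).
— the surgeons' teammates: subject of the clause headed by 'nominated'; c-commands the reflexive within its binding domain — allowed (Principle A).
— the villagers: subject of the clause headed by 'admitted'; c-commands the reflexive but lies outside its binding domain — cannot bind it (Principle A).

the surgeons' teammates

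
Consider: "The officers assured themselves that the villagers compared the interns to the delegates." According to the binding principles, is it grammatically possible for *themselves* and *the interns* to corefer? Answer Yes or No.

*themselves* is a reflexive; Principle A requires it to be bound within its binding domain — the matrix clause.
— the interns: object of the clause headed by 'compared'; does not c-command the reflexive — cannot bind it (Principle A).

No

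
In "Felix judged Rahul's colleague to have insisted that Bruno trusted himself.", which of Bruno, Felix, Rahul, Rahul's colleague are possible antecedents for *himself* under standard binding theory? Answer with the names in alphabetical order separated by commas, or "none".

Bruno

*himself* is a reflexive; Principle A requires it to be bound within its binding domain — the clause headed by 'trusted'.
— Bruno: subject of the clause headed by 'trusted'; c-commands the reflexive within its binding domain — allowed (Principle A).
— Felix: subject of the matrix clause; c-commands the reflexive but lies outside its binding domain — cannot bind it (Principle A).
— Rahul: possessor inside the subject DP of the clause headed by 'insisted'; does not c-command the reflexive — cannot bind it (Principle A).
— Rahul's colleague: subject of the clause headed by 'insisted'; c-commands the reflexive but lies outside its binding domain — cannot bind it (Principle A).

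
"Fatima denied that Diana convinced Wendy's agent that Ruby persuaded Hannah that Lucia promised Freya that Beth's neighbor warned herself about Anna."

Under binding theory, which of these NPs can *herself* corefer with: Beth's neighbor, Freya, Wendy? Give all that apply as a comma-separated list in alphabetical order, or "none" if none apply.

*herself* is a reflexive; Principle A requires it to be bound within its binding domain — the clause headed by 'warned'.
— Beth's neighbor: subject of the clause headed by 'warned'; c-commands the reflexive within its binding domain — allowed (Principle A).
— Freya: object of the clause headed by 'promised'; c-commands the reflexive but lies outside its binding domain — cannot bind it (Principle A).
— Wendy: possessor inside the object DP of the clause headed by 'convinced'; does not c-command the reflexive — cannot bind it (Principle A).

Beth's neighbor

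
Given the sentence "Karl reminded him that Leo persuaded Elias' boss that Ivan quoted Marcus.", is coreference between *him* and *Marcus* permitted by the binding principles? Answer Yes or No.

*him* is a pronoun; Principle B requires it to be free in its binding domain — the matrix clause.
— Marcus: object of the clause headed by 'quoted'; is c-commanded by the pronoun; coreference would bind this R-expression — blocked (Principle C).

No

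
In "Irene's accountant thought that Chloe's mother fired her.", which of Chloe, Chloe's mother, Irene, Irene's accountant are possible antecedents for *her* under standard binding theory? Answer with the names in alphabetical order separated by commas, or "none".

Chloe, Irene, Irene's accountant

*her* is a pronoun; Principle B requires it to be free in its binding domain — the clause headed by 'fired'.
— Chloe: possessor inside the subject DP of the clause headed by 'fired'; does not c-command the pronoun — Principle B does not apply; allowed.
— Chloe's mother: subject of the clause headed by 'fired'; c-commands the pronoun within its binding domain — blocked (Principle B).
— Irene: possessor inside the subject DP of the matrix clause; does not c-command the pronoun — Principle B does not apply; allowed.
— Irene's accountant: subject of the matrix clause; c-commands the pronoun but lies outside its binding domain — allowed.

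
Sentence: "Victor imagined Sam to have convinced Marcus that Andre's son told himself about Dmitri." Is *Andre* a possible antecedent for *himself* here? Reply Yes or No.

No

*himself* is a reflexive; Principle A requires it to be bound within its binding domain — the clause headed by 'told'.
— Andre: possessor inside the subject DP of the clause headed by 'told'; does not c-command the reflexive — cannot bind it (Principle A).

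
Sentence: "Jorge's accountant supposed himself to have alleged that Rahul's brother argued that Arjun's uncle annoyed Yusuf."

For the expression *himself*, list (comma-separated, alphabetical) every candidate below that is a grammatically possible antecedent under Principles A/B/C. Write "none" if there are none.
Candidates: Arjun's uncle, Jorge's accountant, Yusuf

Jorge's accountant

*himself* is a reflexive; Principle A requires it to be bound within its binding domain — the matrix clause.
— Arjun's uncle: subject of the clause headed by 'annoyed'; does not c-command the reflexive — cannot bind it (Principle A).
— Jorge's accountant: subject of the matrix clause; c-commands the reflexive within its binding domain — allowed (Principle A).
— Yusuf: object of the clause headed by 'annoyed'; does not c-command the reflexive — cannot bind it (Principle A).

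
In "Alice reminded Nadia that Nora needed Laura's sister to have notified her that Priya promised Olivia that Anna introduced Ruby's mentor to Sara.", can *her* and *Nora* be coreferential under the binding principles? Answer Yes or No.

Yes

*Nora* is an R-expression; Principle C requires it to be free (not bound by any c-commanding expression).
— her: object of the clause headed by 'notified'; the pronoun does not c-command the R-expression — coreference allowed.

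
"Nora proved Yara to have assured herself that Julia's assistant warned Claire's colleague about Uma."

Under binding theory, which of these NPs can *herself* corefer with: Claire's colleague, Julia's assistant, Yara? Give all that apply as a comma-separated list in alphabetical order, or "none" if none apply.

Yara

*herself* is a reflexive; Principle A requires it to be bound within its binding domain — the clause headed by 'assured'.
— Claire's colleague: object of the clause headed by 'warned'; does not c-command the reflexive — cannot bind it (Principle A).
— Julia's assistant: subject of the clause headed by 'warned'; does not c-command the reflexive — cannot bind it (Principle A).
— Yara: subject of the clause headed by 'assured'; c-commands the reflexive within its binding domain — allowed (Principle A).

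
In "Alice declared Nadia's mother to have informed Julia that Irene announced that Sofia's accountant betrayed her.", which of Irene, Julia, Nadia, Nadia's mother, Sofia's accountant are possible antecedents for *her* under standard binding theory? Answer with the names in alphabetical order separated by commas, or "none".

*her* is a pronoun; Principle B requires it to be free in its binding domain — the clause headed by 'betrayed'.
— Irene: subject of the clause headed by 'announced'; c-commands the pronoun but lies outside its binding domain — allowed.
— Julia: object of the clause headed by 'informed'; c-commands the pronoun but lies outside its binding domain — allowed.
— Nadia: possessor inside the subject DP of the clause headed by 'informed'; does not c-command the pronoun — Principle B does not apply; allowed.
— Nadia's mother: subject of the clause headed by 'informed'; c-commands the pronoun but lies outside its binding domain — allowed.
— Sofia's accountant: subject of the clause headed by 'betrayed'; c-commands the pronoun within its binding domain — blocked (Principle B).

Irene, Julia, Nadia, Nadia's mother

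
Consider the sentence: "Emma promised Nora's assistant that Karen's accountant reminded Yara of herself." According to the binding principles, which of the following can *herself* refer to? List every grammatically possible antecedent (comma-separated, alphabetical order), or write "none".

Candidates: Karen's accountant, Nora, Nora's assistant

*herself* is a reflexive; Principle A requires it to be bound within its binding domain — the clause headed by 'reminded'.
— Karen's accountant: subject of the clause headed by 'reminded'; c-commands the reflexive within its binding domain — allowed (Principle A).
— Nora: possessor inside the object DP of the matrix clause; does not c-command the reflexive — cannot bind it (Principle A).
— Nora's assistant: object of the matrix clause; c-commands the reflexive but lies outside its binding domain — cannot bind it (Principle A).

Karen's accountant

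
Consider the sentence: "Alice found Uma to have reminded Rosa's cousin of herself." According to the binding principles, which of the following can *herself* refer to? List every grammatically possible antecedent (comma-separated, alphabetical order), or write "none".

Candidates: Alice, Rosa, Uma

*herself* is a reflexive; Principle A requires it to be bound within its binding domain — the clause headed by 'reminded'.
— Alice: subject of the matrix clause; c-commands the reflexive but lies outside its binding domain — cannot bind it (Principle A).
— Rosa: possessor inside the object DP of the clause headed by 'reminded'; does not c-command the reflexive — cannot bind it (Principle A).
— Uma: subject of the clause headed by 'reminded'; c-commands the reflexive within its binding domain — allowed (Principle A).

Uma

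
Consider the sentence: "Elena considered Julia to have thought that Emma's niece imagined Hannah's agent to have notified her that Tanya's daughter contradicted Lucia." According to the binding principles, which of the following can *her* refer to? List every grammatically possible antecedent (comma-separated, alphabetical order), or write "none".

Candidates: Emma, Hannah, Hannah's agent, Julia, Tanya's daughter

Emma, Hannah, Julia

*her* is a pronoun; Principle B requires it to be free in its binding domain — the clause headed by 'notified'.
— Emma: possessor inside the subject DP of the clause headed by 'imagined'; does not c-command the pronoun — Principle B does not apply; allowed.
— Hannah: possessor inside the subject DP of the clause headed by 'notified'; does not c-command the pronoun — Principle B does not apply; allowed.
— Hannah's agent: subject of the clause headed by 'notified'; c-commands the pronoun within its binding domain — blocked (Principle B).
— Julia: subject of the clause headed by 'thought'; c-commands the pronoun but lies outside its binding domain — allowed.
— Tanya's daughter: subject of the clause headed by 'contradicted'; is c-commanded by the pronoun; coreference would bind this R-expression — blocked (Principle C).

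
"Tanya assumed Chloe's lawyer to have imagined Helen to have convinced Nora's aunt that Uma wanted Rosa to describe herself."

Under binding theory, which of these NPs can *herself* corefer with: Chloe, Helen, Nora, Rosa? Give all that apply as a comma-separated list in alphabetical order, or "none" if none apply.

*herself* is a reflexive; Principle A requires it to be bound within its binding domain — the clause headed by 'describe'.
— Chloe: possessor inside the subject DP of the clause headed by 'imagined'; does not c-command the reflexive — cannot bind it (Principle A).
— Helen: subject of the clause headed by 'convinced'; c-commands the reflexive but lies outside its binding domain — cannot bind it (Principle A).
— Nora: possessor inside the object DP of the clause headed by 'convinced'; does not c-command the reflexive — cannot bind it (Principle A).
— Rosa: subject of the clause headed by 'describe'; c-commands the reflexive within its binding domain — allowed (Principle A).

Rosa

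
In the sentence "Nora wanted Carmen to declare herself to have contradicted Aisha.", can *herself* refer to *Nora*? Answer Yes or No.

*herself* is a reflexive; Principle A requires it to be bound within its binding domain — the clause headed by 'declare'.
— Nora: subject of the matrix clause; c-commands the reflexive but lies outside its binding domain — cannot bind it (Principle A).

No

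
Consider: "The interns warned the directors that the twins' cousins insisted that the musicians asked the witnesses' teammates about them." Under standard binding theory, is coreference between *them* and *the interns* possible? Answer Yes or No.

*the interns* is an R-expression; Principle C requires it to be free (not bound by any c-commanding expression).
— them: second object of the clause headed by 'asked'; the pronoun does not c-command the R-expression — coreference allowed.

Yes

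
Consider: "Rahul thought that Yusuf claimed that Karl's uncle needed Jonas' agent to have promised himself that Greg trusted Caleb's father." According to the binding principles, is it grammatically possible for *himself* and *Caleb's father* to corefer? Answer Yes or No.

*himself* is a reflexive; Principle A requires it to be bound within its binding domain — the clause headed by 'promised'.
— Caleb's father: object of the clause headed by 'trusted'; does not c-command the reflexive — cannot bind it (Principle A).

No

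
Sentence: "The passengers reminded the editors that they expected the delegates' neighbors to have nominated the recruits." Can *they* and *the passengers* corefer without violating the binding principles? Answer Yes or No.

Yes

*the passengers* is an R-expression; Principle C requires it to be free (not bound by any c-commanding expression).
— they: subject of the clause headed by 'expected'; the pronoun does not c-command the R-expression — coreference allowed.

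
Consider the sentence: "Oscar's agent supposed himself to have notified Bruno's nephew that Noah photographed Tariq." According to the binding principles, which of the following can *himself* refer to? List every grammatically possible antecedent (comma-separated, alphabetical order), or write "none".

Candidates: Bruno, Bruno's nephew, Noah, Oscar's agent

Oscar's agent

*himself* is a reflexive; Principle A requires it to be bound within its binding domain — the matrix clause.
— Bruno: possessor inside the object DP of the clause headed by 'notified'; does not c-command the reflexive — cannot bind it (Principle A).
— Bruno's nephew: object of the clause headed by 'notified'; does not c-command the reflexive — cannot bind it (Principle A).
— Noah: subject of the clause headed by 'photographed'; does not c-command the reflexive — cannot bind it (Principle A).
— Oscar's agent: subject of the matrix clause; c-commands the reflexive within its binding domain — allowed (Principle A).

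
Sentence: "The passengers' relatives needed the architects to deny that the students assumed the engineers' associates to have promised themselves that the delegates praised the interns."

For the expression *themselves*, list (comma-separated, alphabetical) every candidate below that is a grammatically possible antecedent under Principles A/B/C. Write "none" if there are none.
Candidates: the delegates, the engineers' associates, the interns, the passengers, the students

the engineers' associates

*themselves* is a reflexive; Principle A requires it to be bound within its binding domain — the clause headed by 'promised'.
— the delegates: subject of the clause headed by 'praised'; does not c-command the reflexive — cannot bind it (Principle A).
— the engineers' associates: subject of the clause headed by 'promised'; c-commands the reflexive within its binding domain — allowed (Principle A).
— the interns: object of the clause headed by 'praised'; does not c-command the reflexive — cannot bind it (Principle A).
— the passengers: possessor inside the subject DP of the matrix clause; does not c-command the reflexive — cannot bind it (Principle A).
— the students: subject of the clause headed by 'assumed'; c-commands the reflexive but lies outside its binding domain — cannot bind it (Principle A).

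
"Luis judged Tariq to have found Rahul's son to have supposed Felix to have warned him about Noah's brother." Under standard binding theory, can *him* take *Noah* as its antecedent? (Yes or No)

*him* is a pronoun; Principle B requires it to be free in its binding domain — the clause headed by 'warned'.
— Noah: possessor inside the second object DP of the clause headed by 'warned'; is c-commanded by the pronoun; coreference would bind this R-expression — blocked (Principle C).

No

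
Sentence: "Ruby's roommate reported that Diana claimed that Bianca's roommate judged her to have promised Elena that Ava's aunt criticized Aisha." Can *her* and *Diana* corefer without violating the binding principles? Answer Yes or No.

Yes

*Diana* is an R-expression; Principle C requires it to be free (not bound by any c-commanding expression).
— her: subject of the clause headed by 'promised'; the pronoun does not c-command the R-expression — coreference allowed.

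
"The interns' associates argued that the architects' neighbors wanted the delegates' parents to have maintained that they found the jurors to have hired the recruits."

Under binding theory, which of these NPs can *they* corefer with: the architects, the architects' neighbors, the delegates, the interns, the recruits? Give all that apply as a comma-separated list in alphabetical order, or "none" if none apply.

the architects, the architects' neighbors, the delegates, the interns

*they* is a pronoun; Principle B requires it to be free in its binding domain — the clause headed by 'found'.
— the architects: possessor inside the subject DP of the clause headed by 'wanted'; does not c-command the pronoun — Principle B does not apply; allowed.
— the architects' neighbors: subject of the clause headed by 'wanted'; c-commands the pronoun but lies outside its binding domain — allowed.
— the delegates: possessor inside the subject DP of the clause headed by 'maintained'; does not c-command the pronoun — Principle B does not apply; allowed.
— the interns: possessor inside the subject DP of the matrix clause; does not c-command the pronoun — Principle B does not apply; allowed.
— the recruits: object of the clause headed by 'hired'; is c-commanded by the pronoun; coreference would bind this R-expression — blocked (Principle C).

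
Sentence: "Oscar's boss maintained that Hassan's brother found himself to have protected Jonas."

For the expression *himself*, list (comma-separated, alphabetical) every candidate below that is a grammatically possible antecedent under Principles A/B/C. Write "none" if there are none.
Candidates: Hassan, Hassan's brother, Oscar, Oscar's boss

Hassan's brother

*himself* is a reflexive; Principle A requires it to be bound within its binding domain — the clause headed by 'found'.
— Hassan: possessor inside the subject DP of the clause headed by 'found'; does not c-command the reflexive — cannot bind it (Principle A).
— Hassan's brother: subject of the clause headed by 'found'; c-commands the reflexive within its binding domain — allowed (Principle A).
— Oscar: possessor inside the subject DP of the matrix clause; does not c-command the reflexive — cannot bind it (Principle A).
— Oscar's boss: subject of the matrix clause; c-commands the reflexive but lies outside its binding domain — cannot bind it (Principle A).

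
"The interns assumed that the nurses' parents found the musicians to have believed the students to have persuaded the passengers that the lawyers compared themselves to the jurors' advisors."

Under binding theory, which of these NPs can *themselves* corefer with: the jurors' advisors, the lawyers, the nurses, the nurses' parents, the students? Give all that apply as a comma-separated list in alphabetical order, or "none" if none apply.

the lawyers

*themselves* is a reflexive; Principle A requires it to be bound within its binding domain — the clause headed by 'compared'.
— the jurors' advisors: second object of the clause headed by 'compared'; does not c-command the reflexive — cannot bind it (Principle A).
— the lawyers: subject of the clause headed by 'compared'; c-commands the reflexive within its binding domain — allowed (Principle A).
— the nurses: possessor inside the subject DP of the clause headed by 'found'; does not c-command the reflexive — cannot bind it (Principle A).
— the nurses' parents: subject of the clause headed by 'found'; c-commands the reflexive but lies outside its binding domain — cannot bind it (Principle A).
— the students: subject of the clause headed by 'persuaded'; c-commands the reflexive but lies outside its binding domain — cannot bind it (Principle A).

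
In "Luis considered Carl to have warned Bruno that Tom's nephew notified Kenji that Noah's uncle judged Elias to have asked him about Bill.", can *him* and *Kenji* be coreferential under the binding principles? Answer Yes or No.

Yes

*Kenji* is an R-expression; Principle C requires it to be free (not bound by any c-commanding expression).
— him: object of the clause headed by 'asked'; the pronoun does not c-command the R-expression — coreference allowed.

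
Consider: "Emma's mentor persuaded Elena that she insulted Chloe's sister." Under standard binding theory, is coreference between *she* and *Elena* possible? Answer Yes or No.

Yes

*Elena* is an R-expression; Principle C requires it to be free (not bound by any c-commanding expression).
— she: subject of the clause headed by 'insulted'; the pronoun does not c-command the R-expression — coreference allowed.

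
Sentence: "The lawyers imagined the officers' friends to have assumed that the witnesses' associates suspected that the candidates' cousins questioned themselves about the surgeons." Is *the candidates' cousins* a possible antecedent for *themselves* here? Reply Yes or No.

Yes

*themselves* is a reflexive; Principle A requires it to be bound within its binding domain — the clause headed by 'questioned'.
— the candidates' cousins: subject of the clause headed by 'questioned'; c-commands the reflexive within its binding domain — allowed (Principle A).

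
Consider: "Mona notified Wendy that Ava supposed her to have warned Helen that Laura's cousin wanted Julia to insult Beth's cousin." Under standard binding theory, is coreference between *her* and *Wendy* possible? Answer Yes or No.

*Wendy* is an R-expression; Principle C requires it to be free (not bound by any c-commanding expression).
— her: subject of the clause headed by 'warned'; the pronoun does not c-command the R-expression — coreference allowed.

Yes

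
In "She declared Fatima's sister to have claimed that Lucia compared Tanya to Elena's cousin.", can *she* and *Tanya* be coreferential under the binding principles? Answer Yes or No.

*Tanya* is an R-expression; Principle C requires it to be free (not bound by any c-commanding expression).
— she: subject of the matrix clause; the pronoun c-commands the R-expression — coreference blocked (Principle C).

No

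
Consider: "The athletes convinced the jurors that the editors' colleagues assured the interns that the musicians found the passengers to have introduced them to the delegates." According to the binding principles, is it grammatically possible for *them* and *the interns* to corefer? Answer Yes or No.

*them* is a pronoun; Principle B requires it to be free in its binding domain — the clause headed by 'introduced'.
— the interns: object of the clause headed by 'assured'; c-commands the pronoun but lies outside its binding domain — allowed.

Yes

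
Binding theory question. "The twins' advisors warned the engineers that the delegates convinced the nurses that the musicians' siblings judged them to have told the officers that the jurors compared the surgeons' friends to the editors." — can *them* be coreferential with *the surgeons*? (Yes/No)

No

*them* is a pronoun; Principle B requires it to be free in its binding domain — the clause headed by 'judged'.
— the surgeons: possessor inside the object DP of the clause headed by 'compared'; is c-commanded by the pronoun; coreference would bind this R-expression — blocked (Principle C).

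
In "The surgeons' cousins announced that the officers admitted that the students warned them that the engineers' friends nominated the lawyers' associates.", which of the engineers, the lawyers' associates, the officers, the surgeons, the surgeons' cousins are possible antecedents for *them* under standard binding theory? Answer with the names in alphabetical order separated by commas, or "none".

*them* is a pronoun; Principle B requires it to be free in its binding domain — the clause headed by 'warned'.
— the engineers: possessor inside the subject DP of the clause headed by 'nominated'; is c-commanded by the pronoun; coreference would bind this R-expression — blocked (Principle C).
— the lawyers' associates: object of the clause headed by 'nominated'; is c-commanded by the pronoun; coreference would bind this R-expression — blocked (Principle C).
— the officers: subject of the clause headed by 'admitted'; c-commands the pronoun but lies outside its binding domain — allowed.
— the surgeons: possessor inside the subject DP of the matrix clause; does not c-command the pronoun — Principle B does not apply; allowed.
— the surgeons' cousins: subject of the matrix clause; c-commands the pronoun but lies outside its binding domain — allowed.

the officers, the surgeons, the surgeons' cousins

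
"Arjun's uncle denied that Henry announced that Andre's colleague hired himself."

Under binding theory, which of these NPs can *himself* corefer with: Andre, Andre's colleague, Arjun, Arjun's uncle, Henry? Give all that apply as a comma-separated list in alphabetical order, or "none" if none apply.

*himself* is a reflexive; Principle A requires it to be bound within its binding domain — the clause headed by 'hired'.
— Andre: possessor inside the subject DP of the clause headed by 'hired'; does not c-command the reflexive — cannot bind it (Principle A).
— Andre's colleague: subject of the clause headed by 'hired'; c-commands the reflexive within its binding domain — allowed (Principle A).
— Arjun: possessor inside the subject DP of the matrix clause; does not c-command the reflexive — cannot bind it (Principle A).
— Arjun's uncle: subject of the matrix clause; c-commands the reflexive but lies outside its binding domain — cannot bind it (Principle A).
— Henry: subject of the clause headed by 'announced'; c-commands the reflexive but lies outside its binding domain — cannot bind it (Principle A).

Andre's colleague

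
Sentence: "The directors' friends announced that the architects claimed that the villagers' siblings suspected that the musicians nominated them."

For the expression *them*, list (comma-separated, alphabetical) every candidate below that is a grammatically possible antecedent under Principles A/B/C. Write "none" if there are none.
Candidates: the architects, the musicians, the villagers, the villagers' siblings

the architects, the villagers, the villagers' siblings

*them* is a pronoun; Principle B requires it to be free in its binding domain — the clause headed by 'nominated'.
— the architects: subject of the clause headed by 'claimed'; c-commands the pronoun but lies outside its binding domain — allowed.
— the musicians: subject of the clause headed by 'nominated'; c-commands the pronoun within its binding domain — blocked (Principle B).
— the villagers: possessor inside the subject DP of the clause headed by 'suspected'; does not c-command the pronoun — Principle B does not apply; allowed.
— the villagers' siblings: subject of the clause headed by 'suspected'; c-commands the pronoun but lies outside its binding domain — allowed.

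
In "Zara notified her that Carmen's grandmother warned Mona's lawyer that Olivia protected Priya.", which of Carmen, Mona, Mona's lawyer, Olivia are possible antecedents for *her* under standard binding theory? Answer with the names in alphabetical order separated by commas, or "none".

*her* is a pronoun; Principle B requires it to be free in its binding domain — the matrix clause.
— Carmen: possessor inside the subject DP of the clause headed by 'warned'; is c-commanded by the pronoun; coreference would bind this R-expression — blocked (Principle C).
— Mona: possessor inside the object DP of the clause headed by 'warned'; is c-commanded by the pronoun; coreference would bind this R-expression — blocked (Principle C).
— Mona's lawyer: object of the clause headed by 'warned'; is c-commanded by the pronoun; coreference would bind this R-expression — blocked (Principle C).
— Olivia: subject of the clause headed by 'protected'; is c-commanded by the pronoun; coreference would bind this R-expression — blocked (Principle C).

none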